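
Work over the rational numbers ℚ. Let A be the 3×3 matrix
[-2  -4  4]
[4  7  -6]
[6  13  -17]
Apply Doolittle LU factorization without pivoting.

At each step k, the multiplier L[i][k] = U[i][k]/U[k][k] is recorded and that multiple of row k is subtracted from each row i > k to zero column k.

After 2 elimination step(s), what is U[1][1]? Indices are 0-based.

k=0: U[0][0]=-2
  eliminate (1,0): mult=-2, new row 1: (0, -1, 2); set L[1][0]=-2
  eliminate (2,0): mult=-3, new row 2: (0, 1, -5); set L[2][0]=-3
k=1: U[1][1]=-1
  eliminate (2,1): mult=-1, new row 2: (0, 0, -3); set L[2][1]=-1

U[1][1] = -1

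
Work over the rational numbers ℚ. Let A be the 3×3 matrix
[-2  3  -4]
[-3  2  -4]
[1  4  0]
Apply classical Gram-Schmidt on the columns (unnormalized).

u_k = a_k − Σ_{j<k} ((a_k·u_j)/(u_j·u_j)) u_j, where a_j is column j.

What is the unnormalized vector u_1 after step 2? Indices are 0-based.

u_1 = (13/7, 2/7, 32/7)

Step 1: u_0 = a_0 = (-2, -3, 1).
Step 2: u_1 = a_1 − (-4/7)·u_0 = (13/7, 2/7, 32/7).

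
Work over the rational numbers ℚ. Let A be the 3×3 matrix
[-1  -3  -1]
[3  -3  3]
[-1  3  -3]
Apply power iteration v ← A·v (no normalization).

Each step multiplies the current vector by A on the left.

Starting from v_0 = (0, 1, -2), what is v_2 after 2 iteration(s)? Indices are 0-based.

v_2 = (19, 51, -53)

v_0 = (0, 1, -2).
v_1 = A·v_0 = (-1, -9, 9).
v_2 = A·v_1 = (19, 51, -53).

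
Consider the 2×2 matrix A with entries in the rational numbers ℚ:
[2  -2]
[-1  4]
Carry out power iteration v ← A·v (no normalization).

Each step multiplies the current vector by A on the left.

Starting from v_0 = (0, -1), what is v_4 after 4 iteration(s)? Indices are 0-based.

v_0 = (0, -1).
v_1 = A·v_0 = (2, -4).
v_2 = A·v_1 = (12, -18).
v_3 = A·v_2 = (60, -84).
v_4 = A·v_3 = (288, -396).

v_4 = (288, -396)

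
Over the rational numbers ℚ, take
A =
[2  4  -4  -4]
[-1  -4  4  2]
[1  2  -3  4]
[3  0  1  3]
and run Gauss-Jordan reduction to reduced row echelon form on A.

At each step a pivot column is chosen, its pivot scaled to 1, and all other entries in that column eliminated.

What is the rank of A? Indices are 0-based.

step 1: normalize row 0 (÷2) = (1, 2, -2, -2)
  row 1: subtract -1×row0 = (0, -2, 2, 0)
  row 2: subtract 1×row0 = (0, 0, -1, 6)
  row 3: subtract 3×row0 = (0, -6, 7, 9)
step 2: normalize row 1 (÷-2) = (0, 1, -1, 0)
  row 0: subtract 2×row1 = (1, 0, 0, -2)
  row 3: subtract -6×row1 = (0, 0, 1, 9)
step 3: normalize row 2 (÷-1) = (0, 0, 1, -6)
  row 1: subtract -1×row2 = (0, 1, 0, -6)
  row 3: subtract 1×row2 = (0, 0, 0, 15)
step 4: normalize row 3 (÷15) = (0, 0, 0, 1)
  row 0: subtract -2×row3 = (1, 0, 0, 0)
  row 1: subtract -6×row3 = (0, 1, 0, 0)
  row 2: subtract -6×row3 = (0, 0, 1, 0)

rank = 4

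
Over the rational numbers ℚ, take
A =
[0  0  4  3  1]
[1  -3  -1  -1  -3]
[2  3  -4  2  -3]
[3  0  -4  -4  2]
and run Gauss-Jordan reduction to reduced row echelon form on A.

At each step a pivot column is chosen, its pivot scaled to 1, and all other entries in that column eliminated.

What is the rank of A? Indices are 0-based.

rank = 4

pivot(0,0): swap R0↔R1
pivot(0,0)=1: scale R0 → (1, -3, -1, -1, -3)
  clear (2,0): R2 −= (2)R0 → (0, 9, -2, 4, 3)
  clear (3,0): R3 −= (3)R0 → (0, 9, -1, -1, 11)
pivot(1,1): swap R1↔R2
pivot(1,1)=9: scale R1 → (0, 1, -2/9, 4/9, 1/3)
  clear (0,1): R0 −= (-3)R1 → (1, 0, -5/3, 1/3, -2)
  clear (3,1): R3 −= (9)R1 → (0, 0, 1, -5, 8)
pivot(2,2)=4: scale R2 → (0, 0, 1, 3/4, 1/4)
  clear (0,2): R0 −= (-5/3)R2 → (1, 0, 0, 19/12, -19/12)
  clear (1,2): R1 −= (-2/9)R2 → (0, 1, 0, 11/18, 7/18)
  clear (3,2): R3 −= (1)R2 → (0, 0, 0, -23/4, 31/4)
pivot(3,3)=-23/4: scale R3 → (0, 0, 0, 1, -31/23)
  clear (0,3): R0 −= (19/12)R3 → (1, 0, 0, 0, 38/69)
  clear (1,3): R1 −= (11/18)R3 → (0, 1, 0, 0, 251/207)
  clear (2,3): R2 −= (3/4)R3 → (0, 0, 1, 0, 29/23)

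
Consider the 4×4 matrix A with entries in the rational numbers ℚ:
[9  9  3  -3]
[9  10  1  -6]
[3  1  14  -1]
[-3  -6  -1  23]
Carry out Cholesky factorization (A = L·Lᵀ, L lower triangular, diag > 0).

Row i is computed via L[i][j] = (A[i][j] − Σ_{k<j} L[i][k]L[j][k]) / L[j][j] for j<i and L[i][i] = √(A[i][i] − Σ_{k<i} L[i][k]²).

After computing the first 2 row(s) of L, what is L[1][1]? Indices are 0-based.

Step 1: L[0][0] = √(9) = 3.
  L[1][0] = (9) / L[0][0] = 3.
Step 2: L[1][1] = √(1) = 1.

L[1][1] = 1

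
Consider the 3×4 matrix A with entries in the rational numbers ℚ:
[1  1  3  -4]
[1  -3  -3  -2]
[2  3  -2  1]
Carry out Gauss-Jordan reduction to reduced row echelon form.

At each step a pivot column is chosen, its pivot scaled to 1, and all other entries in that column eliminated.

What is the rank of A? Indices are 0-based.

rank = 3

[1] R0 /= 1  ⇒  (1, 1, 3, -4)
     R1 -= 1·R0  ⇒  (0, -4, -6, 2)
     R2 -= 2·R0  ⇒  (0, 1, -8, 9)
[2] R1 /= -4  ⇒  (0, 1, 3/2, -1/2)
     R0 -= 1·R1  ⇒  (1, 0, 3/2, -7/2)
     R2 -= 1·R1  ⇒  (0, 0, -19/2, 19/2)
[3] R2 /= -19/2  ⇒  (0, 0, 1, -1)
     R0 -= 3/2·R2  ⇒  (1, 0, 0, -2)
     R1 -= 3/2·R2  ⇒  (0, 1, 0, 1)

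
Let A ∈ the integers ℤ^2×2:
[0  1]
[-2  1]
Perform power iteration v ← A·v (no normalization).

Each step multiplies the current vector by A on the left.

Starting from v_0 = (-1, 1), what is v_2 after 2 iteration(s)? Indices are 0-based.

v_2 = (3, 1)

v_0 = (-1, 1).
v_1 = A·v_0 = (1, 3).
v_2 = A·v_1 = (3, 1).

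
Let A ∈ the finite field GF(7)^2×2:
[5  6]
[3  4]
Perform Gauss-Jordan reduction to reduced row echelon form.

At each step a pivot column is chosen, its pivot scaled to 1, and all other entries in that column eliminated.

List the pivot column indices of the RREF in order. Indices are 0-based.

pivot(0,0)=5: scale R0 → (1, 4)
  clear (1,0): R1 −= (3)R0 → (0, 6)
pivot(1,1)=6: scale R1 → (0, 1)
  clear (0,1): R0 −= (4)R1 → (1, 0)

pivot columns: 0, 1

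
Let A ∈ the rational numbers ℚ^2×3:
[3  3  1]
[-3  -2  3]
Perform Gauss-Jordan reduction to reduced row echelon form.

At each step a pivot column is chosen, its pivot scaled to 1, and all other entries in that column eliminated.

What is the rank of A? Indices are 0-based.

pivot(0,0)=3: scale R0 → (1, 1, 1/3)
  clear (1,0): R1 −= (-3)R0 → (0, 1, 4)
pivot(1,1)=1: scale R1 → (0, 1, 4)
  clear (0,1): R0 −= (1)R1 → (1, 0, -11/3)

rank = 2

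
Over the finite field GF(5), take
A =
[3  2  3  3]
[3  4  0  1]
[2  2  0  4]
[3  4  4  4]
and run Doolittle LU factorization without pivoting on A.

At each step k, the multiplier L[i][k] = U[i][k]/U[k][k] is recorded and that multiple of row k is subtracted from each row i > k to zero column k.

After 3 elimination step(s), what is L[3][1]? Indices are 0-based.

Step 1: pivot at (0,0) is 3.
  row1 ← row1 − (1)·row0  ⇒  L[1][0]=1, U row1=(0, 2, 2, 3)
  row2 ← row2 − (4)·row0  ⇒  L[2][0]=4, U row2=(0, 4, 3, 2)
  row3 ← row3 − (1)·row0  ⇒  L[3][0]=1, U row3=(0, 2, 1, 1)
Step 2: pivot at (1,1) is 2.
  row2 ← row2 − (2)·row1  ⇒  L[2][1]=2, U row2=(0, 0, 4, 1)
  row3 ← row3 − (1)·row1  ⇒  L[3][1]=1, U row3=(0, 0, 4, 3)
Step 3: pivot at (2,2) is 4.
  row3 ← row3 − (1)·row2  ⇒  L[3][2]=1, U row3=(0, 0, 0, 2)

L[3][1] = 1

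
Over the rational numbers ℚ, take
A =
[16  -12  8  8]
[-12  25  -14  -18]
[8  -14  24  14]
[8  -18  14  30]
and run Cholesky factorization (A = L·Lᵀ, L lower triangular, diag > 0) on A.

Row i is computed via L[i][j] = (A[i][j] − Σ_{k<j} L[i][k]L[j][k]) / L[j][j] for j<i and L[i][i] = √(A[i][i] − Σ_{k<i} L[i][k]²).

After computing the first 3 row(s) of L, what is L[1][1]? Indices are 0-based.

Step 1: L[0][0] = √(16) = 4.
  L[1][0] = (-12) / L[0][0] = -3.
Step 2: L[1][1] = √(16) = 4.
  L[2][0] = (8) / L[0][0] = 2.
  L[2][1] = (-8) / L[1][1] = -2.
Step 3: L[2][2] = √(16) = 4.

L[1][1] = 4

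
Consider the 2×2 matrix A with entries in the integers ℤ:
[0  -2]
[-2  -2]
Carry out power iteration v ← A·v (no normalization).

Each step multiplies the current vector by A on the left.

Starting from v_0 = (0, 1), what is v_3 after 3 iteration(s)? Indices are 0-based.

v_0 = (0, 1).
v_1 = A·v_0 = (-2, -2).
v_2 = A·v_1 = (4, 8).
v_3 = A·v_2 = (-16, -24).

v_3 = (-16, -24)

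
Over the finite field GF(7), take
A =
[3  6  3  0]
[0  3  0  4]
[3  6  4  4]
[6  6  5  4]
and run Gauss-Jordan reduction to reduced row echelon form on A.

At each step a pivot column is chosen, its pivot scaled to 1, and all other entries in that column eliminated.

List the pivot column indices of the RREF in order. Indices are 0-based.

pivot columns: 0, 1, 2, 3

step 1: normalize row 0 (÷3) = (1, 2, 1, 0)
  row 2: subtract 3×row0 = (0, 0, 1, 4)
  row 3: subtract 6×row0 = (0, 1, 6, 4)
step 2: normalize row 1 (÷3) = (0, 1, 0, 6)
  row 0: subtract 2×row1 = (1, 0, 1, 2)
  row 3: subtract 1×row1 = (0, 0, 6, 5)
step 3: normalize row 2 (÷1) = (0, 0, 1, 4)
  row 0: subtract 1×row2 = (1, 0, 0, 5)
  row 3: subtract 6×row2 = (0, 0, 0, 2)
step 4: normalize row 3 (÷2) = (0, 0, 0, 1)
  row 0: subtract 5×row3 = (1, 0, 0, 0)
  row 1: subtract 6×row3 = (0, 1, 0, 0)
  row 2: subtract 4×row3 = (0, 0, 1, 0)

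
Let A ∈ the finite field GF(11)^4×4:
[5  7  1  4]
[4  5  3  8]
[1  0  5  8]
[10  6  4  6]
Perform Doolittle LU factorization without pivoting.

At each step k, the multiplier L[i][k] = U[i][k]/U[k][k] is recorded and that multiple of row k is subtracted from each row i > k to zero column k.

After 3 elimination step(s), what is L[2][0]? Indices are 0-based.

[col 0] pivot 5
  R1 -= 3*R0 → (0, 6, 0, 7)  (L[1][0] := 3)
  R2 -= 9*R0 → (0, 3, 7, 5)  (L[2][0] := 9)
  R3 -= 2*R0 → (0, 3, 2, 9)  (L[3][0] := 2)
[col 1] pivot 6
  R2 -= 6*R1 → (0, 0, 7, 7)  (L[2][1] := 6)
  R3 -= 6*R1 → (0, 0, 2, 0)  (L[3][1] := 6)
[col 2] pivot 7
  R3 -= 5*R2 → (0, 0, 0, 9)  (L[3][2] := 5)

L[2][0] = 9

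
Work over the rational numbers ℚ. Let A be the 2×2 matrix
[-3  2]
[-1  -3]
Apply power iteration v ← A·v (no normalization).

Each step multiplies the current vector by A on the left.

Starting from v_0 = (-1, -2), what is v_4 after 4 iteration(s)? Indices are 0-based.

v_4 = (359, -38)

v_0 = (-1, -2).
v_1 = A·v_0 = (-1, 7).
v_2 = A·v_1 = (17, -20).
v_3 = A·v_2 = (-91, 43).
v_4 = A·v_3 = (359, -38).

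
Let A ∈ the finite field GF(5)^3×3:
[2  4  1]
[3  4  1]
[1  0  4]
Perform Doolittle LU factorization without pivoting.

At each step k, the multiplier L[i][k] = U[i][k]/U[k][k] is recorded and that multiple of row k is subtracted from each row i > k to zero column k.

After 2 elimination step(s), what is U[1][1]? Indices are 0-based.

k=0: U[0][0]=2
  eliminate (1,0): mult=4, new row 1: (0, 3, 2); set L[1][0]=4
  eliminate (2,0): mult=3, new row 2: (0, 3, 1); set L[2][0]=3
k=1: U[1][1]=3
  eliminate (2,1): mult=1, new row 2: (0, 0, 4); set L[2][1]=1

U[1][1] = 3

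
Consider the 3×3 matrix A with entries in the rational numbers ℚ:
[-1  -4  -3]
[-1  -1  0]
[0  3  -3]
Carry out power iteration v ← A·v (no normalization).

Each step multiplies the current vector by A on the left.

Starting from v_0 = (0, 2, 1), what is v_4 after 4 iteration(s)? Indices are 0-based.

v_0 = (0, 2, 1).
v_1 = A·v_0 = (-11, -2, 3).
v_2 = A·v_1 = (10, 13, -15).
v_3 = A·v_2 = (-17, -23, 84).
v_4 = A·v_3 = (-143, 40, -321).

v_4 = (-143, 40, -321)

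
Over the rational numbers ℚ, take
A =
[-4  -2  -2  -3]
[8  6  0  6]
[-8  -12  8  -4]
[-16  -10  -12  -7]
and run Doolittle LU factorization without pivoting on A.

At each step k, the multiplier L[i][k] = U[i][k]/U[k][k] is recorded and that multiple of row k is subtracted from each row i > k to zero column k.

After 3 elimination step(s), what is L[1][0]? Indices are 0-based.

L[1][0] = -2

k=0: U[0][0]=-4
  eliminate (1,0): mult=-2, new row 1: (0, 2, -4, 0); set L[1][0]=-2
  eliminate (2,0): mult=2, new row 2: (0, -8, 12, 2); set L[2][0]=2
  eliminate (3,0): mult=4, new row 3: (0, -2, -4, 5); set L[3][0]=4
k=1: U[1][1]=2
  eliminate (2,1): mult=-4, new row 2: (0, 0, -4, 2); set L[2][1]=-4
  eliminate (3,1): mult=-1, new row 3: (0, 0, -8, 5); set L[3][1]=-1
k=2: U[2][2]=-4
  eliminate (3,2): mult=2, new row 3: (0, 0, 0, 1); set L[3][2]=2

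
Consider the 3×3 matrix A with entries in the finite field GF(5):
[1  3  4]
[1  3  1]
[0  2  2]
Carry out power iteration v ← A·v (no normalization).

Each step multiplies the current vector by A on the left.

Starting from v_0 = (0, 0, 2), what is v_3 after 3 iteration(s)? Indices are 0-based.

v_0 = (0, 0, 2).
v_1 = A·v_0 = (3, 2, 4).
v_2 = A·v_1 = (0, 3, 2).
v_3 = A·v_2 = (2, 1, 0).

v_3 = (2, 1, 0)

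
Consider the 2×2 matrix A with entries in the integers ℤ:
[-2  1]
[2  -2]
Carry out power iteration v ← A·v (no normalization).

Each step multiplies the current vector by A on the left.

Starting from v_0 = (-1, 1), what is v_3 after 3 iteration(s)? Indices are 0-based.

v_3 = (34, -48)

v_0 = (-1, 1).
v_1 = A·v_0 = (3, -4).
v_2 = A·v_1 = (-10, 14).
v_3 = A·v_2 = (34, -48).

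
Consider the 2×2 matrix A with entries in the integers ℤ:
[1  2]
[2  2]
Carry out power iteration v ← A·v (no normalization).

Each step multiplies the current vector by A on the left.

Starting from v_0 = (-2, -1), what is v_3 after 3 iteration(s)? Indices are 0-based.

v_3 = (-56, -72)

v_0 = (-2, -1).
v_1 = A·v_0 = (-4, -6).
v_2 = A·v_1 = (-16, -20).
v_3 = A·v_2 = (-56, -72).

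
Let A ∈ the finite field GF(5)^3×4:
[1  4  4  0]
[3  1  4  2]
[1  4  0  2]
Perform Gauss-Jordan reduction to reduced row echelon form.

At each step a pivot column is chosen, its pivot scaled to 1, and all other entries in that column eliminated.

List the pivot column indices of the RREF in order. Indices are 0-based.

pivot(0,0)=1: scale R0 → (1, 4, 4, 0)
  clear (1,0): R1 −= (3)R0 → (0, 4, 2, 2)
  clear (2,0): R2 −= (1)R0 → (0, 0, 1, 2)
pivot(1,1)=4: scale R1 → (0, 1, 3, 3)
  clear (0,1): R0 −= (4)R1 → (1, 0, 2, 3)
pivot(2,2)=1: scale R2 → (0, 0, 1, 2)
  clear (0,2): R0 −= (2)R2 → (1, 0, 0, 4)
  clear (1,2): R1 −= (3)R2 → (0, 1, 0, 2)

pivot columns: 0, 1, 2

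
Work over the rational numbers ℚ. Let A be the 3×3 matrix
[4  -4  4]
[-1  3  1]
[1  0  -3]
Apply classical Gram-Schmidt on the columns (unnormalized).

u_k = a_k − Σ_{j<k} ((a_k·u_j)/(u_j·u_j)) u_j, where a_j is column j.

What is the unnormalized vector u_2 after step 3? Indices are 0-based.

Step 1: u_0 = a_0 = (4, -1, 1).
Step 2: u_1 = a_1 − (-19/18)·u_0 = (2/9, 35/18, 19/18).
Step 3: u_2 = a_2 − (2/3)·u_0 − (-6/89)·u_1 = (120/89, 160/89, -320/89).

u_2 = (120/89, 160/89, -320/89)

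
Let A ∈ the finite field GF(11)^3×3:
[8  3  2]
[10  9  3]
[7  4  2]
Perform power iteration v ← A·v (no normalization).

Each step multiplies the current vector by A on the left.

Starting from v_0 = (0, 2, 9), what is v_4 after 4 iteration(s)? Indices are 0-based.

v_4 = (6, 6, 2)

v_0 = (0, 2, 9).
v_1 = A·v_0 = (2, 1, 4).
v_2 = A·v_1 = (5, 8, 4).
v_3 = A·v_2 = (6, 2, 9).
v_4 = A·v_3 = (6, 6, 2).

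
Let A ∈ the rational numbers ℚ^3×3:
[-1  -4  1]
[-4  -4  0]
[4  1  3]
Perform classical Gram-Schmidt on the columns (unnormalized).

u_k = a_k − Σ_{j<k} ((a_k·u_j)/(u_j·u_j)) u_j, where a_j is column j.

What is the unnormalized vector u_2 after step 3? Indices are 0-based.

u_2 = (-32/57, 40/57, 32/57)

Step 1: u_0 = a_0 = (-1, -4, 4).
Step 2: u_1 = a_1 − (8/11)·u_0 = (-36/11, -12/11, -21/11).
Step 3: u_2 = a_2 − (1/3)·u_0 − (-11/19)·u_1 = (-32/57, 40/57, 32/57).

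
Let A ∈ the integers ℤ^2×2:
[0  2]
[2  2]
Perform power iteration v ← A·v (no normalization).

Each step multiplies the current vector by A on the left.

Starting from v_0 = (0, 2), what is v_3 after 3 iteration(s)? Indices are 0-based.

v_3 = (32, 48)

v_0 = (0, 2).
v_1 = A·v_0 = (4, 4).
v_2 = A·v_1 = (8, 16).
v_3 = A·v_2 = (32, 48).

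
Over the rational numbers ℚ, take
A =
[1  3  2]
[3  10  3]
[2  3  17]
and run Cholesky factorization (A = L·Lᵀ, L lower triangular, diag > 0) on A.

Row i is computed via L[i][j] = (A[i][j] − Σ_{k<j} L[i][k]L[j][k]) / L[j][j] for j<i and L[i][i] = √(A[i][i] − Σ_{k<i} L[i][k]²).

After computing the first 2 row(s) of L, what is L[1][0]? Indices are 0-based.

Step 1: L[0][0] = √(1) = 1.
  L[1][0] = (3) / L[0][0] = 3.
Step 2: L[1][1] = √(1) = 1.

L[1][0] = 3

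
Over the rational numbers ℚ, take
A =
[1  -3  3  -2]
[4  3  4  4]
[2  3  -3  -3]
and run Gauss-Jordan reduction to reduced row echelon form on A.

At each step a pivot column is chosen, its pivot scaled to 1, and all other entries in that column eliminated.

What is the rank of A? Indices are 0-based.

rank = 3

[1] R0 /= 1  ⇒  (1, -3, 3, -2)
     R1 -= 4·R0  ⇒  (0, 15, -8, 12)
     R2 -= 2·R0  ⇒  (0, 9, -9, 1)
[2] R1 /= 15  ⇒  (0, 1, -8/15, 4/5)
     R0 -= -3·R1  ⇒  (1, 0, 7/5, 2/5)
     R2 -= 9·R1  ⇒  (0, 0, -21/5, -31/5)
[3] R2 /= -21/5  ⇒  (0, 0, 1, 31/21)
     R0 -= 7/5·R2  ⇒  (1, 0, 0, -5/3)
     R1 -= -8/15·R2  ⇒  (0, 1, 0, 100/63)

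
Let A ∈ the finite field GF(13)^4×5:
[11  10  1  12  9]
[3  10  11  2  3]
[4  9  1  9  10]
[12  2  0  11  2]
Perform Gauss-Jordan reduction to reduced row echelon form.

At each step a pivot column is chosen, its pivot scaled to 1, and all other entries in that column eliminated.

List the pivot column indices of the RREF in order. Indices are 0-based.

step 1: normalize row 0 (÷11) = (1, 8, 6, 7, 2)
  row 1: subtract 3×row0 = (0, 12, 6, 7, 10)
  row 2: subtract 4×row0 = (0, 3, 3, 7, 2)
  row 3: subtract 12×row0 = (0, 10, 6, 5, 4)
step 2: normalize row 1 (÷12) = (0, 1, 7, 6, 3)
  row 0: subtract 8×row1 = (1, 0, 2, 11, 4)
  row 2: subtract 3×row1 = (0, 0, 8, 2, 6)
  row 3: subtract 10×row1 = (0, 0, 1, 10, 0)
step 3: normalize row 2 (÷8) = (0, 0, 1, 10, 4)
  row 0: subtract 2×row2 = (1, 0, 0, 4, 9)
  row 1: subtract 7×row2 = (0, 1, 0, 1, 1)
  row 3: subtract 1×row2 = (0, 0, 0, 0, 9)
skip col 3 (zero from row 3)
step 4: normalize row 3 (÷9) = (0, 0, 0, 0, 1)
  row 0: subtract 9×row3 = (1, 0, 0, 4, 0)
  row 1: subtract 1×row3 = (0, 1, 0, 1, 0)
  row 2: subtract 4×row3 = (0, 0, 1, 10, 0)

pivot columns: 0, 1, 2, 4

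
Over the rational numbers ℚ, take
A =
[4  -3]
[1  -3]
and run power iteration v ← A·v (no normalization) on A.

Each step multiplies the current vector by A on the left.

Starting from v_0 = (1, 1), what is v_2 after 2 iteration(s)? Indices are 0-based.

v_0 = (1, 1).
v_1 = A·v_0 = (1, -2).
v_2 = A·v_1 = (10, 7).

v_2 = (10, 7)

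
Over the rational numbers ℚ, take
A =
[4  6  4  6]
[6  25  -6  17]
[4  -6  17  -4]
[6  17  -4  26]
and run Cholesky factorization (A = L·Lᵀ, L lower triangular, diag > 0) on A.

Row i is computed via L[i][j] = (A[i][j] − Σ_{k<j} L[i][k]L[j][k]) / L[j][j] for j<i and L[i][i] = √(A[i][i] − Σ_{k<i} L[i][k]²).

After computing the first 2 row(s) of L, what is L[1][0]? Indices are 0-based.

Step 1: L[0][0] = √(4) = 2.
  L[1][0] = (6) / L[0][0] = 3.
Step 2: L[1][1] = √(16) = 4.

L[1][0] = 3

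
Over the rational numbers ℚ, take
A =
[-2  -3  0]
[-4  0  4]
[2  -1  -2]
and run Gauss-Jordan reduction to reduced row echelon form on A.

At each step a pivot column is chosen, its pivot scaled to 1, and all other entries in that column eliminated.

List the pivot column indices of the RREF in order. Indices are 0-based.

[1] R0 /= -2  ⇒  (1, 3/2, 0)
     R1 -= -4·R0  ⇒  (0, 6, 4)
     R2 -= 2·R0  ⇒  (0, -4, -2)
[2] R1 /= 6  ⇒  (0, 1, 2/3)
     R0 -= 3/2·R1  ⇒  (1, 0, -1)
     R2 -= -4·R1  ⇒  (0, 0, 2/3)
[3] R2 /= 2/3  ⇒  (0, 0, 1)
     R0 -= -1·R2  ⇒  (1, 0, 0)
     R1 -= 2/3·R2  ⇒  (0, 1, 0)

pivot columns: 0, 1, 2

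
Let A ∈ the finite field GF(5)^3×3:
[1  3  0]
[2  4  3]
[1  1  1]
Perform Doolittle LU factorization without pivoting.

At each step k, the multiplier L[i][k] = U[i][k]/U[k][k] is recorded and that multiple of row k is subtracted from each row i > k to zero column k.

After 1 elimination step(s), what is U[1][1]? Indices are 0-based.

[col 0] pivot 1
  R1 -= 2*R0 → (0, 3, 3)  (L[1][0] := 2)
  R2 -= 1*R0 → (0, 3, 1)  (L[2][0] := 1)

U[1][1] = 3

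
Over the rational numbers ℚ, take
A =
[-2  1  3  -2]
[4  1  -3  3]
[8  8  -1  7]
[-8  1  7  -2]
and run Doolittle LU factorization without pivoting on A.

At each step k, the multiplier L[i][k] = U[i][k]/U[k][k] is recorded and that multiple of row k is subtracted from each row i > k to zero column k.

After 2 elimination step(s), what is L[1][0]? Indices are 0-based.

k=0: U[0][0]=-2
  eliminate (1,0): mult=-2, new row 1: (0, 3, 3, -1); set L[1][0]=-2
  eliminate (2,0): mult=-4, new row 2: (0, 12, 11, -1); set L[2][0]=-4
  eliminate (3,0): mult=4, new row 3: (0, -3, -5, 6); set L[3][0]=4
k=1: U[1][1]=3
  eliminate (2,1): mult=4, new row 2: (0, 0, -1, 3); set L[2][1]=4
  eliminate (3,1): mult=-1, new row 3: (0, 0, -2, 5); set L[3][1]=-1

L[1][0] = -2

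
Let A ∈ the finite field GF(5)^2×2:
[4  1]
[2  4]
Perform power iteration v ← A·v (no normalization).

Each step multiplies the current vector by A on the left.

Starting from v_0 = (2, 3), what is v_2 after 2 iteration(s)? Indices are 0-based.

v_0 = (2, 3).
v_1 = A·v_0 = (1, 1).
v_2 = A·v_1 = (0, 1).

v_2 = (0, 1)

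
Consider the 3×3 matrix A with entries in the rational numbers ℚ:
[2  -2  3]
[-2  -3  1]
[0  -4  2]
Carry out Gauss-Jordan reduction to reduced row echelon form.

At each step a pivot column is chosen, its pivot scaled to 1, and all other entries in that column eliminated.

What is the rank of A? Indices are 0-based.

[1] R0 /= 2  ⇒  (1, -1, 3/2)
     R1 -= -2·R0  ⇒  (0, -5, 4)
[2] R1 /= -5  ⇒  (0, 1, -4/5)
     R0 -= -1·R1  ⇒  (1, 0, 7/10)
     R2 -= -4·R1  ⇒  (0, 0, -6/5)
[3] R2 /= -6/5  ⇒  (0, 0, 1)
     R0 -= 7/10·R2  ⇒  (1, 0, 0)
     R1 -= -4/5·R2  ⇒  (0, 1, 0)

rank = 3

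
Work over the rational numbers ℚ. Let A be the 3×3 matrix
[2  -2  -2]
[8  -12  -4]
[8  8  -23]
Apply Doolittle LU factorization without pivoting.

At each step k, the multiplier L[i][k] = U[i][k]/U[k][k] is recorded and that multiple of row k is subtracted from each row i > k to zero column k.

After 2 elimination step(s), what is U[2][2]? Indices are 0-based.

U[2][2] = 1

[col 0] pivot 2
  R1 -= 4*R0 → (0, -4, 4)  (L[1][0] := 4)
  R2 -= 4*R0 → (0, 16, -15)  (L[2][0] := 4)
[col 1] pivot -4
  R2 -= -4*R1 → (0, 0, 1)  (L[2][1] := -4)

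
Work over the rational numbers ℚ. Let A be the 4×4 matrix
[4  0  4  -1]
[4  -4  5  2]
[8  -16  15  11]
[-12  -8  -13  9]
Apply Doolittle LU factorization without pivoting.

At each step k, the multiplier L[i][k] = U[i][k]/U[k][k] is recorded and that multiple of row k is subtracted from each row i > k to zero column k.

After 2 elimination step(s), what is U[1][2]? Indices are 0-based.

k=0: U[0][0]=4
  eliminate (1,0): mult=1, new row 1: (0, -4, 1, 3); set L[1][0]=1
  eliminate (2,0): mult=2, new row 2: (0, -16, 7, 13); set L[2][0]=2
  eliminate (3,0): mult=-3, new row 3: (0, -8, -1, 6); set L[3][0]=-3
k=1: U[1][1]=-4
  eliminate (2,1): mult=4, new row 2: (0, 0, 3, 1); set L[2][1]=4
  eliminate (3,1): mult=2, new row 3: (0, 0, -3, 0); set L[3][1]=2

U[1][2] = 1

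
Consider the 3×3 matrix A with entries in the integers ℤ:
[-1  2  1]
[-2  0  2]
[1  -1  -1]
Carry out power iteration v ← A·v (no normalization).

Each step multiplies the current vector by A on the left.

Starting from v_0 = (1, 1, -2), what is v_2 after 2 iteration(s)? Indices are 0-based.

v_2 = (-9, 6, 3)

v_0 = (1, 1, -2).
v_1 = A·v_0 = (-1, -6, 2).
v_2 = A·v_1 = (-9, 6, 3).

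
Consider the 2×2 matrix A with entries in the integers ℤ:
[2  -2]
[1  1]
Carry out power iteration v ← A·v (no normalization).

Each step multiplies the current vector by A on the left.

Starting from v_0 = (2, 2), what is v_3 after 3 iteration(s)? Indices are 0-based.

v_3 = (-24, -4)

v_0 = (2, 2).
v_1 = A·v_0 = (0, 4).
v_2 = A·v_1 = (-8, 4).
v_3 = A·v_2 = (-24, -4).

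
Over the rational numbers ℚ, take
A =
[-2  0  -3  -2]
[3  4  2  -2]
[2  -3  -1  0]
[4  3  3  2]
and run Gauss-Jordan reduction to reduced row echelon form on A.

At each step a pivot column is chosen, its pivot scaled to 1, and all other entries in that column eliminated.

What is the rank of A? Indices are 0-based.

rank = 4

pivot(0,0)=-2: scale R0 → (1, 0, 3/2, 1)
  clear (1,0): R1 −= (3)R0 → (0, 4, -5/2, -5)
  clear (2,0): R2 −= (2)R0 → (0, -3, -4, -2)
  clear (3,0): R3 −= (4)R0 → (0, 3, -3, -2)
pivot(1,1)=4: scale R1 → (0, 1, -5/8, -5/4)
  clear (2,1): R2 −= (-3)R1 → (0, 0, -47/8, -23/4)
  clear (3,1): R3 −= (3)R1 → (0, 0, -9/8, 7/4)
pivot(2,2)=-47/8: scale R2 → (0, 0, 1, 46/47)
  clear (0,2): R0 −= (3/2)R2 → (1, 0, 0, -22/47)
  clear (1,2): R1 −= (-5/8)R2 → (0, 1, 0, -30/47)
  clear (3,2): R3 −= (-9/8)R2 → (0, 0, 0, 134/47)
pivot(3,3)=134/47: scale R3 → (0, 0, 0, 1)
  clear (0,3): R0 −= (-22/47)R3 → (1, 0, 0, 0)
  clear (1,3): R1 −= (-30/47)R3 → (0, 1, 0, 0)
  clear (2,3): R2 −= (46/47)R3 → (0, 0, 1, 0)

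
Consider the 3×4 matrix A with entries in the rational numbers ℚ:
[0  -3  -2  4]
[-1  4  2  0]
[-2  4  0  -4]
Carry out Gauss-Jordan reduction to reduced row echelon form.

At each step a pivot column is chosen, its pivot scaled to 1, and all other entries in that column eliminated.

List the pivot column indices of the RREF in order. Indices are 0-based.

[1] R0 <-> R1
[1] R0 /= -1  ⇒  (1, -4, -2, 0)
     R2 -= -2·R0  ⇒  (0, -4, -4, -4)
[2] R1 /= -3  ⇒  (0, 1, 2/3, -4/3)
     R0 -= -4·R1  ⇒  (1, 0, 2/3, -16/3)
     R2 -= -4·R1  ⇒  (0, 0, -4/3, -28/3)
[3] R2 /= -4/3  ⇒  (0, 0, 1, 7)
     R0 -= 2/3·R2  ⇒  (1, 0, 0, -10)
     R1 -= 2/3·R2  ⇒  (0, 1, 0, -6)

pivot columns: 0, 1, 2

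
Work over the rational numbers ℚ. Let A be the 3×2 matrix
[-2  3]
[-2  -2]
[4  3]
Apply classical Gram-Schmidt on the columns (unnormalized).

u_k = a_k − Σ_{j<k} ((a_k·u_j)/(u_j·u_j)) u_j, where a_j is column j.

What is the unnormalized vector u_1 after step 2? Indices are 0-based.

u_1 = (23/6, -7/6, 4/3)

Step 1: u_0 = a_0 = (-2, -2, 4).
Step 2: u_1 = a_1 − (5/12)·u_0 = (23/6, -7/6, 4/3).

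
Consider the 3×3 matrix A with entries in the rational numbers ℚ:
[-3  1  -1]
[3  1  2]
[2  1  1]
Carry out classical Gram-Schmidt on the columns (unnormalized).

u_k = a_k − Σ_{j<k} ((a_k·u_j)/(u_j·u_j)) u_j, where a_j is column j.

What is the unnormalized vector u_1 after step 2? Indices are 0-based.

u_1 = (14/11, 8/11, 9/11)

Step 1: u_0 = a_0 = (-3, 3, 2).
Step 2: u_1 = a_1 − (1/11)·u_0 = (14/11, 8/11, 9/11).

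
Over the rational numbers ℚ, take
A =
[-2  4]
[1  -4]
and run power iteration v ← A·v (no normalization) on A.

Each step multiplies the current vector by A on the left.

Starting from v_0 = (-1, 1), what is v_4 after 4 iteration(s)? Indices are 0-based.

v_0 = (-1, 1).
v_1 = A·v_0 = (6, -5).
v_2 = A·v_1 = (-32, 26).
v_3 = A·v_2 = (168, -136).
v_4 = A·v_3 = (-880, 712).

v_4 = (-880, 712)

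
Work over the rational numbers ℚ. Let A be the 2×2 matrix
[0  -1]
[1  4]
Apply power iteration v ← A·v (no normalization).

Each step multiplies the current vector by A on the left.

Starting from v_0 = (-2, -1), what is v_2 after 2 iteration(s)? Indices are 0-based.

v_2 = (6, -23)

v_0 = (-2, -1).
v_1 = A·v_0 = (1, -6).
v_2 = A·v_1 = (6, -23).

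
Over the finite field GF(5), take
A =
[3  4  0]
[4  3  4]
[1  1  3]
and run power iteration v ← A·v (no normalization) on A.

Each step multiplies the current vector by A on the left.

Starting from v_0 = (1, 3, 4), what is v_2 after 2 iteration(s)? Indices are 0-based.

v_0 = (1, 3, 4).
v_1 = A·v_0 = (0, 4, 1).
v_2 = A·v_1 = (1, 1, 2).

v_2 = (1, 1, 2)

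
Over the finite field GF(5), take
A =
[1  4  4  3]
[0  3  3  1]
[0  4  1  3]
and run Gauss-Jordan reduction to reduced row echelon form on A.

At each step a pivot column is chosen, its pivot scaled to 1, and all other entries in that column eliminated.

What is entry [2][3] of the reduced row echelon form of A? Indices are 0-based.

step 1: normalize row 0 (÷1) = (1, 4, 4, 3)
step 2: normalize row 1 (÷3) = (0, 1, 1, 2)
  row 0: subtract 4×row1 = (1, 0, 0, 0)
  row 2: subtract 4×row1 = (0, 0, 2, 0)
step 3: normalize row 2 (÷2) = (0, 0, 1, 0)
  row 1: subtract 1×row2 = (0, 1, 0, 2)

M[2][3] = 0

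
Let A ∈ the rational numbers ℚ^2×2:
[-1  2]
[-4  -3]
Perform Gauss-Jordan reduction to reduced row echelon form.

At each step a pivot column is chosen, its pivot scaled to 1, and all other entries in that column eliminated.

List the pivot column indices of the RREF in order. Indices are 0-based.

step 1: normalize row 0 (÷-1) = (1, -2)
  row 1: subtract -4×row0 = (0, -11)
step 2: normalize row 1 (÷-11) = (0, 1)
  row 0: subtract -2×row1 = (1, 0)

pivot columns: 0, 1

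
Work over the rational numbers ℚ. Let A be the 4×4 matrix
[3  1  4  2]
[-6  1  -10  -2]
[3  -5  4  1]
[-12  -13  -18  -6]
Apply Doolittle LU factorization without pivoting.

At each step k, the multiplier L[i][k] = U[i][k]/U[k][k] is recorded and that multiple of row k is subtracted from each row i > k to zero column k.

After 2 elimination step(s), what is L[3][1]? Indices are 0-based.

Step 1: pivot at (0,0) is 3.
  row1 ← row1 − (-2)·row0  ⇒  L[1][0]=-2, U row1=(0, 3, -2, 2)
  row2 ← row2 − (1)·row0  ⇒  L[2][0]=1, U row2=(0, -6, 0, -1)
  row3 ← row3 − (-4)·row0  ⇒  L[3][0]=-4, U row3=(0, -9, -2, 2)
Step 2: pivot at (1,1) is 3.
  row2 ← row2 − (-2)·row1  ⇒  L[2][1]=-2, U row2=(0, 0, -4, 3)
  row3 ← row3 − (-3)·row1  ⇒  L[3][1]=-3, U row3=(0, 0, -8, 8)

L[3][1] = -3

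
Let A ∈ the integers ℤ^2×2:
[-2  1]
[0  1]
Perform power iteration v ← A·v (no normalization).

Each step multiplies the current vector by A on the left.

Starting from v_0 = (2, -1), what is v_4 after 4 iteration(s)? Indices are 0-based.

v_4 = (37, -1)

v_0 = (2, -1).
v_1 = A·v_0 = (-5, -1).
v_2 = A·v_1 = (9, -1).
v_3 = A·v_2 = (-19, -1).
v_4 = A·v_3 = (37, -1).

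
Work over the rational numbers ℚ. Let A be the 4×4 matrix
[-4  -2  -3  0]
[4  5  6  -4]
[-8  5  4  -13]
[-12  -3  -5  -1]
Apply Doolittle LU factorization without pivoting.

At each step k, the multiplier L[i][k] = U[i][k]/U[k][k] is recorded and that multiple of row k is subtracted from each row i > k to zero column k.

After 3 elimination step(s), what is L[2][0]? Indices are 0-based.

L[2][0] = 2

k=0: U[0][0]=-4
  eliminate (1,0): mult=-1, new row 1: (0, 3, 3, -4); set L[1][0]=-1
  eliminate (2,0): mult=2, new row 2: (0, 9, 10, -13); set L[2][0]=2
  eliminate (3,0): mult=3, new row 3: (0, 3, 4, -1); set L[3][0]=3
k=1: U[1][1]=3
  eliminate (2,1): mult=3, new row 2: (0, 0, 1, -1); set L[2][1]=3
  eliminate (3,1): mult=1, new row 3: (0, 0, 1, 3); set L[3][1]=1
k=2: U[2][2]=1
  eliminate (3,2): mult=1, new row 3: (0, 0, 0, 4); set L[3][2]=1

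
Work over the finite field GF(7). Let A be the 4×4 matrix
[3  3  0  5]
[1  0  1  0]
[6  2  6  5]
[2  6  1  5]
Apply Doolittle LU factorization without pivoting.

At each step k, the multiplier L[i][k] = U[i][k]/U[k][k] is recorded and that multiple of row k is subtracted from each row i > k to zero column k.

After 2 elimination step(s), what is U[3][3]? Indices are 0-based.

[col 0] pivot 3
  R1 -= 5*R0 → (0, 6, 1, 3)  (L[1][0] := 5)
  R2 -= 2*R0 → (0, 3, 6, 2)  (L[2][0] := 2)
  R3 -= 3*R0 → (0, 4, 1, 4)  (L[3][0] := 3)
[col 1] pivot 6
  R2 -= 4*R1 → (0, 0, 2, 4)  (L[2][1] := 4)
  R3 -= 3*R1 → (0, 0, 5, 2)  (L[3][1] := 3)

U[3][3] = 2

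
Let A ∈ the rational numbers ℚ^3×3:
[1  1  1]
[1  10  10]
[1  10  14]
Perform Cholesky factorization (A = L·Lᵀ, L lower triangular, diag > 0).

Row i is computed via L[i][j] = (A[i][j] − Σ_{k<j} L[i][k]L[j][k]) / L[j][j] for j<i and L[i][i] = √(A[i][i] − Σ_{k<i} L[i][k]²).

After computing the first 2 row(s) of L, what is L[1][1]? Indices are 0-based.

L[1][1] = 3

Step 1: L[0][0] = √(1) = 1.
  L[1][0] = (1) / L[0][0] = 1.
Step 2: L[1][1] = √(9) = 3.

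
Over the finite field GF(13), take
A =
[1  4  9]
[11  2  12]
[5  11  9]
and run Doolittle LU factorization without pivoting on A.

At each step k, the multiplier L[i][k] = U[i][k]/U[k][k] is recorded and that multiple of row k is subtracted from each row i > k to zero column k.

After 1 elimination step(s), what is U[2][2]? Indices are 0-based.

[col 0] pivot 1
  R1 -= 11*R0 → (0, 10, 4)  (L[1][0] := 11)
  R2 -= 5*R0 → (0, 4, 3)  (L[2][0] := 5)

U[2][2] = 3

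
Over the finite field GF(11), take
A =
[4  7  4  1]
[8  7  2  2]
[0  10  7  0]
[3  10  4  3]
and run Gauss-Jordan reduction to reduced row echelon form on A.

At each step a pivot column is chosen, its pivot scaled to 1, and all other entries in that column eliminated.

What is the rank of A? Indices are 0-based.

[1] R0 /= 4  ⇒  (1, 10, 1, 3)
     R1 -= 8·R0  ⇒  (0, 4, 5, 0)
     R3 -= 3·R0  ⇒  (0, 2, 1, 5)
[2] R1 /= 4  ⇒  (0, 1, 4, 0)
     R0 -= 10·R1  ⇒  (1, 0, 5, 3)
     R2 -= 10·R1  ⇒  (0, 0, 0, 0)
     R3 -= 2·R1  ⇒  (0, 0, 4, 5)
[3] R2 <-> R3
[3] R2 /= 4  ⇒  (0, 0, 1, 4)
     R0 -= 5·R2  ⇒  (1, 0, 0, 5)
     R1 -= 4·R2  ⇒  (0, 1, 0, 6)
column 3 empty below row 3

rank = 3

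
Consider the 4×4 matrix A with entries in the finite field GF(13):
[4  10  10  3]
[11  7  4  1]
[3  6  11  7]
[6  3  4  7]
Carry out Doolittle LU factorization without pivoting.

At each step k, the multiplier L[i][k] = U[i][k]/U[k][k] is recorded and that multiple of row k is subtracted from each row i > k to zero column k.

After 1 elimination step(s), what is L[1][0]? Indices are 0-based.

k=0: U[0][0]=4
  eliminate (1,0): mult=6, new row 1: (0, 12, 9, 9); set L[1][0]=6
  eliminate (2,0): mult=4, new row 2: (0, 5, 10, 8); set L[2][0]=4
  eliminate (3,0): mult=8, new row 3: (0, 1, 2, 9); set L[3][0]=8

L[1][0] = 6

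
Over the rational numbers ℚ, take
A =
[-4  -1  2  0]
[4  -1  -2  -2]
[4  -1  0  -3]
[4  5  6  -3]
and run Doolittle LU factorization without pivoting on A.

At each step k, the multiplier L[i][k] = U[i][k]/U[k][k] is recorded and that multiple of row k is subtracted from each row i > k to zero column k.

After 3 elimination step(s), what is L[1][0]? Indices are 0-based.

[col 0] pivot -4
  R1 -= -1*R0 → (0, -2, 0, -2)  (L[1][0] := -1)
  R2 -= -1*R0 → (0, -2, 2, -3)  (L[2][0] := -1)
  R3 -= -1*R0 → (0, 4, 8, -3)  (L[3][0] := -1)
[col 1] pivot -2
  R2 -= 1*R1 → (0, 0, 2, -1)  (L[2][1] := 1)
  R3 -= -2*R1 → (0, 0, 8, -7)  (L[3][1] := -2)
[col 2] pivot 2
  R3 -= 4*R2 → (0, 0, 0, -3)  (L[3][2] := 4)

L[1][0] = -1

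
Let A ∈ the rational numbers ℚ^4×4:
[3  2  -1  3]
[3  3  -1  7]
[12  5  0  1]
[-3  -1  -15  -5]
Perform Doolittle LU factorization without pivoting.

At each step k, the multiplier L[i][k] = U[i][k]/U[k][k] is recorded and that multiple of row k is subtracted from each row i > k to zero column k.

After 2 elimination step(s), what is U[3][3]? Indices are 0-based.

U[3][3] = -6

Step 1: pivot at (0,0) is 3.
  row1 ← row1 − (1)·row0  ⇒  L[1][0]=1, U row1=(0, 1, 0, 4)
  row2 ← row2 − (4)·row0  ⇒  L[2][0]=4, U row2=(0, -3, 4, -11)
  row3 ← row3 − (-1)·row0  ⇒  L[3][0]=-1, U row3=(0, 1, -16, -2)
Step 2: pivot at (1,1) is 1.
  row2 ← row2 − (-3)·row1  ⇒  L[2][1]=-3, U row2=(0, 0, 4, 1)
  row3 ← row3 − (1)·row1  ⇒  L[3][1]=1, U row3=(0, 0, -16, -6)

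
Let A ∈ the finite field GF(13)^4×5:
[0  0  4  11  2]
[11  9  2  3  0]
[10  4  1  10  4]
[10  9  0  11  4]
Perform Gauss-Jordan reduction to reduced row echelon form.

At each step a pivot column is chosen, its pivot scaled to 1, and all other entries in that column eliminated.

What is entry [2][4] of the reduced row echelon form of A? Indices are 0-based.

M[2][4] = 2

pivot(0,0): swap R0↔R1
pivot(0,0)=11: scale R0 → (1, 2, 12, 5, 0)
  clear (2,0): R2 −= (10)R0 → (0, 10, 11, 12, 4)
  clear (3,0): R3 −= (10)R0 → (0, 2, 10, 0, 4)
pivot(1,1): swap R1↔R2
pivot(1,1)=10: scale R1 → (0, 1, 5, 9, 3)
  clear (0,1): R0 −= (2)R1 → (1, 0, 2, 0, 7)
  clear (3,1): R3 −= (2)R1 → (0, 0, 0, 8, 11)
pivot(2,2)=4: scale R2 → (0, 0, 1, 6, 7)
  clear (0,2): R0 −= (2)R2 → (1, 0, 0, 1, 6)
  clear (1,2): R1 −= (5)R2 → (0, 1, 0, 5, 7)
pivot(3,3)=8: scale R3 → (0, 0, 0, 1, 3)
  clear (0,3): R0 −= (1)R3 → (1, 0, 0, 0, 3)
  clear (1,3): R1 −= (5)R3 → (0, 1, 0, 0, 5)
  clear (2,3): R2 −= (6)R3 → (0, 0, 1, 0, 2)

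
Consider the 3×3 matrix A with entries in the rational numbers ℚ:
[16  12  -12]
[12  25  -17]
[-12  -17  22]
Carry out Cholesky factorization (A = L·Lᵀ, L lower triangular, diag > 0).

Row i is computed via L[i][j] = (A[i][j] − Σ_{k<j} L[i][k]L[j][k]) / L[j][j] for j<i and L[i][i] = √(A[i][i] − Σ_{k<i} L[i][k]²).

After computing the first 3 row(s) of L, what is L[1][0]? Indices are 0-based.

Step 1: L[0][0] = √(16) = 4.
  L[1][0] = (12) / L[0][0] = 3.
Step 2: L[1][1] = √(16) = 4.
  L[2][0] = (-12) / L[0][0] = -3.
  L[2][1] = (-8) / L[1][1] = -2.
Step 3: L[2][2] = √(9) = 3.

L[1][0] = 3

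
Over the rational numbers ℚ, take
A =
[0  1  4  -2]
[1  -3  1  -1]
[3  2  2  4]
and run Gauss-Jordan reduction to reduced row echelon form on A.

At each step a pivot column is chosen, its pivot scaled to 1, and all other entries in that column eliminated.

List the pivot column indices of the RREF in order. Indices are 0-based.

pivot columns: 0, 1, 2

[1] R0 <-> R1
[1] R0 /= 1  ⇒  (1, -3, 1, -1)
     R2 -= 3·R0  ⇒  (0, 11, -1, 7)
[2] R1 /= 1  ⇒  (0, 1, 4, -2)
     R0 -= -3·R1  ⇒  (1, 0, 13, -7)
     R2 -= 11·R1  ⇒  (0, 0, -45, 29)
[3] R2 /= -45  ⇒  (0, 0, 1, -29/45)
     R0 -= 13·R2  ⇒  (1, 0, 0, 62/45)
     R1 -= 4·R2  ⇒  (0, 1, 0, 26/45)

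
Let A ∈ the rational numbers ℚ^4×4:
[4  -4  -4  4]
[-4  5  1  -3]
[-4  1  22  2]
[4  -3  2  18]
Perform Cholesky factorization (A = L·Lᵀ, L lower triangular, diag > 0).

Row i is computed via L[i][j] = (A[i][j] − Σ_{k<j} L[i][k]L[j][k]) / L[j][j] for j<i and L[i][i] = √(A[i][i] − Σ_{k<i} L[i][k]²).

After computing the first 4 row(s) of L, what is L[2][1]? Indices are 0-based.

L[2][1] = -3

Step 1: L[0][0] = √(4) = 2.
  L[1][0] = (-4) / L[0][0] = -2.
Step 2: L[1][1] = √(1) = 1.
  L[2][0] = (-4) / L[0][0] = -2.
  L[2][1] = (-3) / L[1][1] = -3.
Step 3: L[2][2] = √(9) = 3.
  L[3][0] = (4) / L[0][0] = 2.
  L[3][1] = (1) / L[1][1] = 1.
  L[3][2] = (9) / L[2][2] = 3.
Step 4: L[3][3] = √(4) = 2.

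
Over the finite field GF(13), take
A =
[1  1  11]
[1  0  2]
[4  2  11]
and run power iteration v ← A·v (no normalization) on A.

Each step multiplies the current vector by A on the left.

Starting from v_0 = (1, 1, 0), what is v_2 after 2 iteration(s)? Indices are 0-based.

v_2 = (4, 1, 11)

v_0 = (1, 1, 0).
v_1 = A·v_0 = (2, 1, 6).
v_2 = A·v_1 = (4, 1, 11).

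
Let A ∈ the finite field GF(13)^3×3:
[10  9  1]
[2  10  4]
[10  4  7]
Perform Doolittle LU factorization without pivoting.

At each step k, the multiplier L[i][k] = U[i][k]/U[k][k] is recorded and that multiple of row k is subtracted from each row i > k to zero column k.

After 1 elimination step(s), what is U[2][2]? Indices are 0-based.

U[2][2] = 6

[col 0] pivot 10
  R1 -= 8*R0 → (0, 3, 9)  (L[1][0] := 8)
  R2 -= 1*R0 → (0, 8, 6)  (L[2][0] := 1)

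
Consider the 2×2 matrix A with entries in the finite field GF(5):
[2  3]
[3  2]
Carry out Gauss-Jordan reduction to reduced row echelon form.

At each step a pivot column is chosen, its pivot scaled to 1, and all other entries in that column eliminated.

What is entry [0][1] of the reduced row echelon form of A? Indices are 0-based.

M[0][1] = 4

[1] R0 /= 2  ⇒  (1, 4)
     R1 -= 3·R0  ⇒  (0, 0)
column 1 empty below row 1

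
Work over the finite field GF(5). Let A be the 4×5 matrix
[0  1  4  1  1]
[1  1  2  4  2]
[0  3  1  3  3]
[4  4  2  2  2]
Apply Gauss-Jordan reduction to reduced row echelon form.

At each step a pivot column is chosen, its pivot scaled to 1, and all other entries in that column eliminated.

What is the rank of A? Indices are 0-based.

rank = 4

pivot(0,0): swap R0↔R1
pivot(0,0)=1: scale R0 → (1, 1, 2, 4, 2)
  clear (3,0): R3 −= (4)R0 → (0, 0, 4, 1, 4)
pivot(1,1)=1: scale R1 → (0, 1, 4, 1, 1)
  clear (0,1): R0 −= (1)R1 → (1, 0, 3, 3, 1)
  clear (2,1): R2 −= (3)R1 → (0, 0, 4, 0, 0)
pivot(2,2)=4: scale R2 → (0, 0, 1, 0, 0)
  clear (0,2): R0 −= (3)R2 → (1, 0, 0, 3, 1)
  clear (1,2): R1 −= (4)R2 → (0, 1, 0, 1, 1)
  clear (3,2): R3 −= (4)R2 → (0, 0, 0, 1, 4)
pivot(3,3)=1: scale R3 → (0, 0, 0, 1, 4)
  clear (0,3): R0 −= (3)R3 → (1, 0, 0, 0, 4)
  clear (1,3): R1 −= (1)R3 → (0, 1, 0, 0, 2)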